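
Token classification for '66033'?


Pattern: digits only
Type: INTEGER_LITERAL


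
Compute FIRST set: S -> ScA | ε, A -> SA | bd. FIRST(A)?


Per alternative of A: FIRST(SA) = {b, c}; FIRST(bd) = {b}
FIRST(A) = {b, c}


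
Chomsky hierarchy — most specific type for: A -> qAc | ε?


Single nonterminal LHS, but q^n c^n is not regular
Classification: Type 2 (Context-Free)


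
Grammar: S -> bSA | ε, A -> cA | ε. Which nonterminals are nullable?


A nonterminal is nullable iff some alternative derives ε (directly, or every symbol in it is nullable)
Nullable: {A, S}


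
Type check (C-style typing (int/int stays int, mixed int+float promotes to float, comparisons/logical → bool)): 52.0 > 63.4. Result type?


Operand types: float > float
Rule: comparison yields bool
Result type: bool


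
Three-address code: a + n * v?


Break into single-operator statements:
t1 = n * v
t2 = a + t1


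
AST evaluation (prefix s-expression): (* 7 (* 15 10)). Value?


Evaluate inner: (* 15 10) = 150
Evaluate root: (* 7 150) = 1050
Result: 1050


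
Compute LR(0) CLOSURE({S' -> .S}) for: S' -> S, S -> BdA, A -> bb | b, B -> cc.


Start: S' -> .S
For each item with dot before a nonterminal B, add B -> .γ for every B-production
Closure: [S' -> .S, S -> .BdA, B -> .cc]


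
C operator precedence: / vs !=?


'/' is multiplicative (level 10); '!=' is equality (level 6)
Higher level binds tighter
'/' has higher precedence than '!='


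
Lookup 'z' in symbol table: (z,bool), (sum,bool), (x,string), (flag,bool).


Lookup 'z' → type bool


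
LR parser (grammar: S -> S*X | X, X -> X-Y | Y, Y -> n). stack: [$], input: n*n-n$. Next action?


no handle on stack; shift 'n'
Action: shift


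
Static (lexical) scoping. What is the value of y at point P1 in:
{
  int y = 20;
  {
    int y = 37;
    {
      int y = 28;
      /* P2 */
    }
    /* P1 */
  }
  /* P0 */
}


y declared in the same block as P1
y = 37


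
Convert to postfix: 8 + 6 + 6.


Left to right (same or higher precedence on left)
Postfix: 8 6 + 6 +


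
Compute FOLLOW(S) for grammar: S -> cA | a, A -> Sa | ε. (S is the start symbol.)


$ ∈ FOLLOW(S). For each A -> αBβ: add FIRST(β)\{ε} to FOLLOW(B); if β nullable, add FOLLOW(A).
FOLLOW(S) = {$, a}


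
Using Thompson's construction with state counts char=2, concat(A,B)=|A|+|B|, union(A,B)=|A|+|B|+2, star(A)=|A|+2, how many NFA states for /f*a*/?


Syntax tree has 2 char leaf(s), 0 union(s), 2 star(s)
chars contribute 2×2 = 4; each union adds +2; each star adds +2
Total: 4 + 0 + 4 = 8 states


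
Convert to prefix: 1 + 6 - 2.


left-to-right (same/higher precedence on left): tree is (- (+ 1 6) 2)
Prefix: - + 1 6 2


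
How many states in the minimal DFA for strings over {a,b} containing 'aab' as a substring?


KMP-style automaton: 3 progress states + 1 absorbing accept = 4
Minimal DFA: 4 states


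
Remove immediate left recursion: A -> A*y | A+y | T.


Left-recursive alternatives: A*y, A+y; non-recursive: T
Introduce A': A -> TA', A' -> *yA' | +yA' | ε


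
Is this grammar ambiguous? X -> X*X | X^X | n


'n*n^n' has two parse trees (no precedence encoded between * and ^)
Ambiguous


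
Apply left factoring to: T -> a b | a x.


Common prefix: 'a'
Factored: T -> a T', T' -> b | x


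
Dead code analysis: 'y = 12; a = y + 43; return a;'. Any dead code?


y is read by a's definition; a is returned
No dead code


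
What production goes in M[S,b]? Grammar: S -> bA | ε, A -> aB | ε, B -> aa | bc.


For [S, b]: 'b' ∈ FIRST(bA)
Entry: S -> bA


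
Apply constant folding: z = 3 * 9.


3 * 9 = 27 at compile time
Optimized: z = 27


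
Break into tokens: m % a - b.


Scan left to right, longest-match per lexeme
Tokens: ID(m), OP(%), ID(a), OP(-), ID(b)


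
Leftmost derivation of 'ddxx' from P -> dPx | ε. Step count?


Derivation: P => dPx => ddPxx => ddxx
Steps: 3


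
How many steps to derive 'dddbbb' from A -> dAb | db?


Derivation: A => dAb => ddAbb => dddbbb
Steps: 3


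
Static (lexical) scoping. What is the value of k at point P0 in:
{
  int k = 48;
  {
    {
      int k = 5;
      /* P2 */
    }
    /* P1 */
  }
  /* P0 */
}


k declared in the same block as P0
k = 48


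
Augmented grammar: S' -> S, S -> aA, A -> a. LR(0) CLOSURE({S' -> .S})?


Start: S' -> .S
For each item with dot before a nonterminal B, add B -> .γ for every B-production
Closure: [S' -> .S, S -> .aA]


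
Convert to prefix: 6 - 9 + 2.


left-to-right (same/higher precedence on left): tree is (+ (- 6 9) 2)
Prefix: + - 6 9 2


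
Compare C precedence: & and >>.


'>>' is shift (level 8); '&' is bitwise AND (level 5)
Higher level binds tighter
'>>' has higher precedence than '&'


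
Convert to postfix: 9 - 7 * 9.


* has higher precedence, evaluate 7*9 first
Postfix: 9 7 9 * -


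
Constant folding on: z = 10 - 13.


10 - 13 = -3 at compile time
Optimized: z = -3


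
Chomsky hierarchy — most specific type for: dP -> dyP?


LHS has context (more than one symbol) and |LHS| ≤ |RHS|
Classification: Type 1 (Context-Sensitive)


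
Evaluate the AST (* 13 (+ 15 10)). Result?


Evaluate inner: (+ 15 10) = 25
Evaluate root: (* 13 25) = 325
Result: 325


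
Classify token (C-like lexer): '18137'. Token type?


Pattern: digits only
Type: INTEGER_LITERAL


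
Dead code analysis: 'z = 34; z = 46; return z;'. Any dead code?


first assignment to z is overwritten before any read
Dead: 'z = 34'


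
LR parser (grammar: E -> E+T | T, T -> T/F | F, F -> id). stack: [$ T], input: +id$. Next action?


lookahead ∉ {/} so T won't extend; reduce E -> T
Action: reduce (E -> T)


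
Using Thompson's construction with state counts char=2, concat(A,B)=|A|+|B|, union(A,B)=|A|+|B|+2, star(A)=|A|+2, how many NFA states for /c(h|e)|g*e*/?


Syntax tree has 5 char leaf(s), 2 union(s), 2 star(s)
chars contribute 5×2 = 10; each union adds +2; each star adds +2
Total: 10 + 4 + 4 = 18 states


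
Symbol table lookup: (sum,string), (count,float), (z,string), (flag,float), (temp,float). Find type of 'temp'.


Lookup 'temp' → type float


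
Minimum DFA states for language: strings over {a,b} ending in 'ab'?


Track the longest suffix of input matching a prefix of 'ab': 3 classes (prefixes of length 0..2)
Minimal DFA: 3 states


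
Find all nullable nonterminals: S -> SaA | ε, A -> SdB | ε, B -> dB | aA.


A nonterminal is nullable iff some alternative derives ε (directly, or every symbol in it is nullable)
Nullable: {A, S}


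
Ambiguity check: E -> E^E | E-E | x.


'x^x-x' has two parse trees (no precedence encoded between ^ and -)
Ambiguous


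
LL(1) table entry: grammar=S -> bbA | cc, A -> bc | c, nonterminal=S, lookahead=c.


For [S, c]: 'c' ∈ FIRST(cc)
Entry: S -> cc


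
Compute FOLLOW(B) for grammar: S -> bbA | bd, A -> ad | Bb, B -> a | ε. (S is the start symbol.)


$ ∈ FOLLOW(S). For each A -> αBβ: add FIRST(β)\{ε} to FOLLOW(B); if β nullable, add FOLLOW(A).
FOLLOW(B) = {b}


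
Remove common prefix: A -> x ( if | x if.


Common prefix: 'x'
Factored: A -> x A', A' -> ( if | if


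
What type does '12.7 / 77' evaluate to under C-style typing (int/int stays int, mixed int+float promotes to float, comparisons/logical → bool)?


Operand types: float / int
Rule: mixed int/float promotes to float; int/int stays int
Result type: float


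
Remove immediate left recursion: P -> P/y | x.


Left-recursive alternatives: P/y; non-recursive: x
Introduce P': P -> xP', P' -> /yP' | ε


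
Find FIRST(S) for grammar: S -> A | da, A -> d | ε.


Per alternative of S: FIRST(A) = {d, ε}; FIRST(da) = {d}
FIRST(S) = {d, ε}


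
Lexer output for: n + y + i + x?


Scan left to right, longest-match per lexeme
Tokens: ID(n), OP(+), ID(y), OP(+), ID(i), OP(+), ID(x)


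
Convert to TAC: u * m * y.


Break into single-operator statements:
t1 = u * m
t2 = t1 * y


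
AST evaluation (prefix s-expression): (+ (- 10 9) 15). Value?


Evaluate inner: (- 10 9) = 1
Evaluate root: (+ 1 15) = 16
Result: 16


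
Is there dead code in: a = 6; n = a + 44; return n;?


a is read by n's definition; n is returned
No dead code


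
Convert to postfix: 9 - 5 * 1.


* has higher precedence, evaluate 5*1 first
Postfix: 9 5 1 * -


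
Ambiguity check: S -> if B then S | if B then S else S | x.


dangling else: 'if B then if B then x else x' parses two ways
Ambiguous


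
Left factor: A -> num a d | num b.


Common prefix: 'num'
Factored: A -> num A', A' -> a d | b


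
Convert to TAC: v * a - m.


Break into single-operator statements:
t1 = v * a
t2 = t1 - m


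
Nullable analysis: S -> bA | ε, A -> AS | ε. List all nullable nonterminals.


A nonterminal is nullable iff some alternative derives ε (directly, or every symbol in it is nullable)
Nullable: {A, S}


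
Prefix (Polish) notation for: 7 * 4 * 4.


left-to-right (same/higher precedence on left): tree is (* (* 7 4) 4)
Prefix: * * 7 4 4


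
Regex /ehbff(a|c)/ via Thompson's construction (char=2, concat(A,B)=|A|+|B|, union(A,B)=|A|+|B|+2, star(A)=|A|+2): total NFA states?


Syntax tree has 7 char leaf(s), 1 union(s), 0 star(s)
chars contribute 7×2 = 14; each union adds +2; each star adds +2
Total: 14 + 2 + 0 = 16 states


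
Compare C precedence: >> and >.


'>>' is shift (level 8); '>' is relational (level 7)
Higher level binds tighter
'>>' has higher precedence than '>'


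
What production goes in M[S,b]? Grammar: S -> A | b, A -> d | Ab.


For [S, b]: 'b' ∈ FIRST(b)
Entry: S -> b


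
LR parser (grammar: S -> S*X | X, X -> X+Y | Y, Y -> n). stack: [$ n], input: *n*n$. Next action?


'n' on top is the handle for Y -> n
Action: reduce (Y -> n)


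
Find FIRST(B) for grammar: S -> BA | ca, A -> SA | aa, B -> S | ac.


Per alternative of B: FIRST(S) = {a, c}; FIRST(ac) = {a}
FIRST(B) = {a, c}


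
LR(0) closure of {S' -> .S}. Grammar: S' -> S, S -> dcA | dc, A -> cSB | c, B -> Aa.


Start: S' -> .S
For each item with dot before a nonterminal B, add B -> .γ for every B-production
Closure: [S' -> .S, S -> .dcA, S -> .dc]


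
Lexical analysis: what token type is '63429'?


Pattern: digits only
Type: INTEGER_LITERAL


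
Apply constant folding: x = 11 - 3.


11 - 3 = 8 at compile time
Optimized: x = 8


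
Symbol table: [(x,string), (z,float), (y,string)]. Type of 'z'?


Lookup 'z' → type float


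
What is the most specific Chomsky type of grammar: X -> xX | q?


Right-linear: every RHS is a terminal or a terminal followed by one nonterminal
Classification: Type 3 (Regular)


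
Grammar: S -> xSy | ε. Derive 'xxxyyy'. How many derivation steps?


Derivation: S => xSy => xxSyy => xxxSyyy => xxxyyy
Steps: 4


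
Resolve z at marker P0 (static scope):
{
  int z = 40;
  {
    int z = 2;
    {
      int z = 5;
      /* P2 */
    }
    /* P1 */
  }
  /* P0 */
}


z declared in the same block as P0
z = 40


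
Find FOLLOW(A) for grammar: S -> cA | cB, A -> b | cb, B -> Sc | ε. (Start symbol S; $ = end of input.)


$ ∈ FOLLOW(S). For each A -> αBβ: add FIRST(β)\{ε} to FOLLOW(B); if β nullable, add FOLLOW(A).
FOLLOW(A) = {$, c}


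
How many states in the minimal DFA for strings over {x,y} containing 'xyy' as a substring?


KMP-style automaton: 3 progress states + 1 absorbing accept = 4
Minimal DFA: 4 states


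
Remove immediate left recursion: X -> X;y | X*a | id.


Left-recursive alternatives: X;y, X*a; non-recursive: id
Introduce X': X -> idX', X' -> ;yX' | *aX' | ε


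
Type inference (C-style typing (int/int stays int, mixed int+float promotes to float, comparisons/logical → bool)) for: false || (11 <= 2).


Operand types: bool || bool
Rule: logical operators take bool operands and yield bool
Result type: bool


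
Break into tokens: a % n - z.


Scan left to right, longest-match per lexeme
Tokens: ID(a), OP(%), ID(n), OP(-), ID(z)


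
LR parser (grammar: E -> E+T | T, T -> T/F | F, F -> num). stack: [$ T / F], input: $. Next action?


handle 'T/F' on top
Action: reduce (T -> T/F)


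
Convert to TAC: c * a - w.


Break into single-operator statements:
t1 = c * a
t2 = t1 - w


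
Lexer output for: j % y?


Scan left to right, longest-match per lexeme
Tokens: ID(j), OP(%), ID(y)


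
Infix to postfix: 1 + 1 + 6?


Left to right (same or higher precedence on left)
Postfix: 1 1 + 6 +


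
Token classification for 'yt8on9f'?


Pattern: letter/underscore followed by alphanumerics, not a keyword
Type: IDENTIFIER


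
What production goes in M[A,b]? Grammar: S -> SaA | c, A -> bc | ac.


For [A, b]: 'b' ∈ FIRST(bc)
Entry: A -> bc


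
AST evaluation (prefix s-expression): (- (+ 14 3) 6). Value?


Evaluate inner: (+ 14 3) = 17
Evaluate root: (- 17 6) = 11
Result: 11


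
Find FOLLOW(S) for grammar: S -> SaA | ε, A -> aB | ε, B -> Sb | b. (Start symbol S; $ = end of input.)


$ ∈ FOLLOW(S). For each A -> αBβ: add FIRST(β)\{ε} to FOLLOW(B); if β nullable, add FOLLOW(A).
FOLLOW(S) = {$, a, b}


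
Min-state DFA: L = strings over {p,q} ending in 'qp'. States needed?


Track the longest suffix of input matching a prefix of 'qp': 3 classes (prefixes of length 0..2)
Minimal DFA: 3 states


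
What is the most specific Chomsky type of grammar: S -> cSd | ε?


Single nonterminal LHS, but c^n d^n is not regular
Classification: Type 2 (Context-Free)


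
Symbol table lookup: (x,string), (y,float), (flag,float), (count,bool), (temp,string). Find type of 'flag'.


Lookup 'flag' → type float


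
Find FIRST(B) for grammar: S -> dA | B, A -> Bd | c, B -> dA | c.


Per alternative of B: FIRST(dA) = {d}; FIRST(c) = {c}
FIRST(B) = {c, d}


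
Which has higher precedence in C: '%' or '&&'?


'%' is multiplicative (level 10); '&&' is logical AND (level 2)
Higher level binds tighter
'%' has higher precedence than '&&'


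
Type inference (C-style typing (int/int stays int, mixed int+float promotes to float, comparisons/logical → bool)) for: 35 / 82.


Operand types: int / int
Rule: mixed int/float promotes to float; int/int stays int
Result type: int


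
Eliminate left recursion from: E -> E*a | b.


Left-recursive alternatives: E*a; non-recursive: b
Introduce E': E -> bE', E' -> *aE' | ε


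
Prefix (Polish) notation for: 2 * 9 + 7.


left-to-right (same/higher precedence on left): tree is (+ (* 2 9) 7)
Prefix: + * 2 9 7


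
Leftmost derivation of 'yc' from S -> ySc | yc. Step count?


Derivation: S => yc
Steps: 1


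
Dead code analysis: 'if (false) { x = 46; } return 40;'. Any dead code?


condition is constant false, so the whole block is unreachable
Dead: 'if (false) { x = 46; }'


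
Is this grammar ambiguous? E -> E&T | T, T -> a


precedence layered via separate nonterminal T: deterministic
Unambiguous


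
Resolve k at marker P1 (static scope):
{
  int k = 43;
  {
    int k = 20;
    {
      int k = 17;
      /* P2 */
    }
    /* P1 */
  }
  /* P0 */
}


k declared in the same block as P1
k = 20


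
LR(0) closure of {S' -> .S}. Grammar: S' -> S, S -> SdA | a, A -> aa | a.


Start: S' -> .S
For each item with dot before a nonterminal B, add B -> .γ for every B-production
Closure: [S' -> .S, S -> .SdA, S -> .a]


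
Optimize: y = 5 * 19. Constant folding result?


5 * 19 = 95 at compile time
Optimized: y = 95


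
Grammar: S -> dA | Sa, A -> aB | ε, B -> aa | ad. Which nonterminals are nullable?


A nonterminal is nullable iff some alternative derives ε (directly, or every symbol in it is nullable)
Nullable: {A}


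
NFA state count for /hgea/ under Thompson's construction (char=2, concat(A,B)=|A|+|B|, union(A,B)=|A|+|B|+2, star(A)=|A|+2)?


Syntax tree has 4 char leaf(s), 0 union(s), 0 star(s)
chars contribute 4×2 = 8; each union adds +2; each star adds +2
Total: 8 + 0 + 0 = 8 states


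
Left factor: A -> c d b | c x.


Common prefix: 'c'
Factored: A -> c A', A' -> d b | x


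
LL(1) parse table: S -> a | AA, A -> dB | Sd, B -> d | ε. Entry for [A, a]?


For [A, a]: 'a' ∈ FIRST(Sd)
Entry: A -> Sd


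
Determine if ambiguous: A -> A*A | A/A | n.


'n*n/n' has two parse trees (no precedence encoded between * and /)
Ambiguous


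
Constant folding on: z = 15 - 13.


15 - 13 = 2 at compile time
Optimized: z = 2


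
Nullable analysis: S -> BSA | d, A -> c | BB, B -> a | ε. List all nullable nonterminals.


A nonterminal is nullable iff some alternative derives ε (directly, or every symbol in it is nullable)
Nullable: {A, B}


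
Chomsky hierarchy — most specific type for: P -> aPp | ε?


Single nonterminal LHS, but a^n p^n is not regular
Classification: Type 2 (Context-Free)


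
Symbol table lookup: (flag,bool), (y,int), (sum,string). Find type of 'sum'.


Lookup 'sum' → type string


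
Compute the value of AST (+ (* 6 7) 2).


Evaluate inner: (* 6 7) = 42
Evaluate root: (+ 42 2) = 44
Result: 44


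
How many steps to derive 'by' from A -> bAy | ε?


Derivation: A => bAy => by
Steps: 2


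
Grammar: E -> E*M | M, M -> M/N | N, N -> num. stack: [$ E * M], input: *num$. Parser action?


handle 'E*M' on top; lookahead ∈ FOLLOW(E) = {*, $}
Action: reduce (E -> E*M)


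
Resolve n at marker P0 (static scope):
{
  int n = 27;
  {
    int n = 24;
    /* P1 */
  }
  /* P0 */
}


n declared in the same block as P0
n = 27


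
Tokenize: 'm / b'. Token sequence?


Scan left to right, longest-match per lexeme
Tokens: ID(m), OP(/), ID(b)


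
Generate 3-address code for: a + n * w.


Break into single-operator statements:
t1 = n * w
t2 = a + t1


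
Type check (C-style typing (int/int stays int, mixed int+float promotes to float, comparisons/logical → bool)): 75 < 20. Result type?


Operand types: int < int
Rule: comparison yields bool
Result type: bool


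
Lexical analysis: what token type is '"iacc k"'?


Pattern: double-quoted sequence
Type: STRING_LITERAL


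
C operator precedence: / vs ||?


'/' is multiplicative (level 10); '||' is logical OR (level 1)
Higher level binds tighter
'/' has higher precedence than '||'


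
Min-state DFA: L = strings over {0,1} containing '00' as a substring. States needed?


KMP-style automaton: 2 progress states + 1 absorbing accept = 3
Minimal DFA: 3 states


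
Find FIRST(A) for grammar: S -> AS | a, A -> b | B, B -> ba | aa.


Per alternative of A: FIRST(b) = {b}; FIRST(B) = {a, b}
FIRST(A) = {a, b}


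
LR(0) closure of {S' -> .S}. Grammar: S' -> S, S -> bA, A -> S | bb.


Start: S' -> .S
For each item with dot before a nonterminal B, add B -> .γ for every B-production
Closure: [S' -> .S, S -> .bA]


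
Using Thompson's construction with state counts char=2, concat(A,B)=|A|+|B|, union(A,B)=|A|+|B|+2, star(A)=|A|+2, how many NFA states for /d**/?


Syntax tree has 1 char leaf(s), 0 union(s), 2 star(s)
chars contribute 1×2 = 2; each union adds +2; each star adds +2
Total: 2 + 0 + 4 = 6 states


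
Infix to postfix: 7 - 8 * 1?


* has higher precedence, evaluate 8*1 first
Postfix: 7 8 1 * -


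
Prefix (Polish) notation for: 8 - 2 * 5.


'*' binds tighter: tree is (- 8 (* 2 5))
Prefix: - 8 * 2 5


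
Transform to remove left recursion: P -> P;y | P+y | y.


Left-recursive alternatives: P;y, P+y; non-recursive: y
Introduce P': P -> yP', P' -> ;yP' | +yP' | ε


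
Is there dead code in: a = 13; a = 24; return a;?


first assignment to a is overwritten before any read
Dead: 'a = 13'


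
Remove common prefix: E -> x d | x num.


Common prefix: 'x'
Factored: E -> x E', E' -> d | num


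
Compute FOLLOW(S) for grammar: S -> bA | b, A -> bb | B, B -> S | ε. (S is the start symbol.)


$ ∈ FOLLOW(S). For each A -> αBβ: add FIRST(β)\{ε} to FOLLOW(B); if β nullable, add FOLLOW(A).
FOLLOW(S) = {$}


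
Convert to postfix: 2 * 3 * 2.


Left to right (same or higher precedence on left)
Postfix: 2 3 * 2 *


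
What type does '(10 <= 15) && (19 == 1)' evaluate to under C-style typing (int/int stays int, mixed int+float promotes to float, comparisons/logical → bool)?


Operand types: bool && bool
Rule: logical operators take bool operands and yield bool
Result type: bool


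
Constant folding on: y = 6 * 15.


6 * 15 = 90 at compile time
Optimized: y = 90


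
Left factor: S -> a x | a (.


Common prefix: 'a'
Factored: S -> a S', S' -> x | (


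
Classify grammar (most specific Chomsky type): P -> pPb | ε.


Single nonterminal LHS, but p^n b^n is not regular
Classification: Type 2 (Context-Free)


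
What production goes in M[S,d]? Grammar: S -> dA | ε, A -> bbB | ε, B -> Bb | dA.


For [S, d]: 'd' ∈ FIRST(dA)
Entry: S -> dA


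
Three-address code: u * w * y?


Break into single-operator statements:
t1 = u * w
t2 = t1 * y


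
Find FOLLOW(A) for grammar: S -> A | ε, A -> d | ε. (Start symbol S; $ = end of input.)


$ ∈ FOLLOW(S). For each A -> αBβ: add FIRST(β)\{ε} to FOLLOW(B); if β nullable, add FOLLOW(A).
FOLLOW(A) = {$}


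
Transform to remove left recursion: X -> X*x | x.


Left-recursive alternatives: X*x; non-recursive: x
Introduce X': X -> xX', X' -> *xX' | ε


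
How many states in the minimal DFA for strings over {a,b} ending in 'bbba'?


Track the longest suffix of input matching a prefix of 'bbba': 5 classes (prefixes of length 0..4)
Minimal DFA: 5 states


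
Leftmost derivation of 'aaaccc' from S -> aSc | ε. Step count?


Derivation: S => aSc => aaScc => aaaSccc => aaaccc
Steps: 4


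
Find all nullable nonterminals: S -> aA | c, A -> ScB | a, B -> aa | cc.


A nonterminal is nullable iff some alternative derives ε (directly, or every symbol in it is nullable)
Nullable: {}


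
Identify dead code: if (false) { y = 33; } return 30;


condition is constant false, so the whole block is unreachable
Dead: 'if (false) { y = 33; }'


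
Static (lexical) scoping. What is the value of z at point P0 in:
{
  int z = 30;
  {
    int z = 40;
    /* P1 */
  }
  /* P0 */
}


z declared in the same block as P0
z = 30


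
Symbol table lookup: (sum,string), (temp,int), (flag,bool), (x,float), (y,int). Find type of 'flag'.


Lookup 'flag' → type bool


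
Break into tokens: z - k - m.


Scan left to right, longest-match per lexeme
Tokens: ID(z), OP(-), ID(k), OP(-), ID(m)


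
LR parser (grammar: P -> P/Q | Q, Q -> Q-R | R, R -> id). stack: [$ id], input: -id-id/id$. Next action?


'id' on top is the handle for R -> id
Action: reduce (R -> id)


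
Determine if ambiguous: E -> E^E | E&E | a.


'a^a&a' has two parse trees (no precedence encoded between ^ and &)
Ambiguous


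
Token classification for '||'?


Pattern: operator symbol
Type: OPERATOR


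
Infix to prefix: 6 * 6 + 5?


left-to-right (same/higher precedence on left): tree is (+ (* 6 6) 5)
Prefix: + * 6 6 5


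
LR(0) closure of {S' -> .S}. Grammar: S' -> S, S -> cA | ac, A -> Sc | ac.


Start: S' -> .S
For each item with dot before a nonterminal B, add B -> .γ for every B-production
Closure: [S' -> .S, S -> .cA, S -> .ac]


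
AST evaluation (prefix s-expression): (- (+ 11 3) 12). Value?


Evaluate inner: (+ 11 3) = 14
Evaluate root: (- 14 12) = 2
Result: 2


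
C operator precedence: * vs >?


'*' is multiplicative (level 10); '>' is relational (level 7)
Higher level binds tighter
'*' has higher precedence than '>'


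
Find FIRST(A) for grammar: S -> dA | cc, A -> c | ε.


Per alternative of A: FIRST(c) = {c}; FIRST(ε) = {ε}
FIRST(A) = {c, ε}


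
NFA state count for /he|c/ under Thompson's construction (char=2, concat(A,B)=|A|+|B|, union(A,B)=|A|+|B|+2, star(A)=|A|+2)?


Syntax tree has 3 char leaf(s), 1 union(s), 0 star(s)
chars contribute 3×2 = 6; each union adds +2; each star adds +2
Total: 6 + 2 + 0 = 8 states


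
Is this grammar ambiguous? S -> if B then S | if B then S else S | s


dangling else: 'if B then if B then s else s' parses two ways
Ambiguous


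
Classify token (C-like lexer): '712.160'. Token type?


Pattern: digits with a decimal point
Type: FLOAT_LITERAL


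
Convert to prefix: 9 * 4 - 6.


left-to-right (same/higher precedence on left): tree is (- (* 9 4) 6)
Prefix: - * 9 4 6


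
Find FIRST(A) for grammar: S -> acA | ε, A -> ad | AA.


Per alternative of A: FIRST(ad) = {a}; FIRST(AA) = {a}
FIRST(A) = {a}


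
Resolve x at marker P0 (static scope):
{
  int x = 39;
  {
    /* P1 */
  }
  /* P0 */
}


x declared in the same block as P0
x = 39


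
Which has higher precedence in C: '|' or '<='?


'<=' is relational (level 7); '|' is bitwise OR (level 3)
Higher level binds tighter
'<=' has higher precedence than '|'


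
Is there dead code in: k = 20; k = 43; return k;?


first assignment to k is overwritten before any read
Dead: 'k = 20'


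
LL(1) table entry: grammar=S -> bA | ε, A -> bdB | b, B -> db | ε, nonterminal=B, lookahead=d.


For [B, d]: 'd' ∈ FIRST(db)
Entry: B -> db


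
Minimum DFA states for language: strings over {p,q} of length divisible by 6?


Track length mod 6: states 0..5, accept at 0
Minimal DFA: 6 states


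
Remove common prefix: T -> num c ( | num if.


Common prefix: 'num'
Factored: T -> num T', T' -> c ( | if


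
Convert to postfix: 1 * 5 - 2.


Left to right (same or higher precedence on left)
Postfix: 1 5 * 2 -


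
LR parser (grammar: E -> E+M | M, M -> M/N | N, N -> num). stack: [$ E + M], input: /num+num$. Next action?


'/' can extend M; shift to build M -> M/N
Action: shift


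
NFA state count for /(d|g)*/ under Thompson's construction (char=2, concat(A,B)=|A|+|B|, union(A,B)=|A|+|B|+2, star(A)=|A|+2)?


Syntax tree has 2 char leaf(s), 1 union(s), 1 star(s)
chars contribute 2×2 = 4; each union adds +2; each star adds +2
Total: 4 + 2 + 2 = 8 states


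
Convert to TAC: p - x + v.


Break into single-operator statements:
t1 = p - x
t2 = t1 + v


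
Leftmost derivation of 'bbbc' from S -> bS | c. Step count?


Derivation: S => bS => bbS => bbbS => bbbc
Steps: 4


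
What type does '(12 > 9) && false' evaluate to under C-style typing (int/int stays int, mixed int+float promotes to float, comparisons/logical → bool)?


Operand types: bool && bool
Rule: logical operators take bool operands and yield bool
Result type: bool


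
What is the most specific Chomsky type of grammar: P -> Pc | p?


Left-linear: every RHS is a terminal or one nonterminal followed by a terminal
Classification: Type 3 (Regular)


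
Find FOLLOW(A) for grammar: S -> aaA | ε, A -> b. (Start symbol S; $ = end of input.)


$ ∈ FOLLOW(S). For each A -> αBβ: add FIRST(β)\{ε} to FOLLOW(B); if β nullable, add FOLLOW(A).
FOLLOW(A) = {$}


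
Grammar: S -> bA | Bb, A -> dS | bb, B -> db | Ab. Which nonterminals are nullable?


A nonterminal is nullable iff some alternative derives ε (directly, or every symbol in it is nullable)
Nullable: {}


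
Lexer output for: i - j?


Scan left to right, longest-match per lexeme
Tokens: ID(i), OP(-), ID(j)


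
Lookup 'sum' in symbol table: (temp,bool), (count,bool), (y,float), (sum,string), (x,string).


Lookup 'sum' → type string


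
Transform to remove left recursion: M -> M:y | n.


Left-recursive alternatives: M:y; non-recursive: n
Introduce M': M -> nM', M' -> :yM' | ε


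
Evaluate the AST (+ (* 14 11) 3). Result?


Evaluate inner: (* 14 11) = 154
Evaluate root: (+ 154 3) = 157
Result: 157


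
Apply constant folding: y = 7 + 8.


7 + 8 = 15 at compile time
Optimized: y = 15


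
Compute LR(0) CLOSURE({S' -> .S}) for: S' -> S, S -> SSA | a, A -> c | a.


Start: S' -> .S
For each item with dot before a nonterminal B, add B -> .γ for every B-production
Closure: [S' -> .S, S -> .SSA, S -> .a]


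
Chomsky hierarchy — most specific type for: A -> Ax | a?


Left-linear: every RHS is a terminal or one nonterminal followed by a terminal
Classification: Type 3 (Regular)


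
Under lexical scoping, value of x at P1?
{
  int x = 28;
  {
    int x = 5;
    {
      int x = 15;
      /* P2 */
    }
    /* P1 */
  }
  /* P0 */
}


x declared in the same block as P1
x = 5


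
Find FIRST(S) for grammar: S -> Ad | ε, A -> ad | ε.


Per alternative of S: FIRST(Ad) = {a, d}; FIRST(ε) = {ε}
FIRST(S) = {a, d, ε}


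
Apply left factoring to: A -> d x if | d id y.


Common prefix: 'd'
Factored: A -> d A', A' -> x if | id y


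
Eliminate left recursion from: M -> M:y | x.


Left-recursive alternatives: M:y; non-recursive: x
Introduce M': M -> xM', M' -> :yM' | ε


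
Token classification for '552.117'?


Pattern: digits with a decimal point
Type: FLOAT_LITERAL


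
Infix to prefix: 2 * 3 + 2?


left-to-right (same/higher precedence on left): tree is (+ (* 2 3) 2)
Prefix: + * 2 3 2


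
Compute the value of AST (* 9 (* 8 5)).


Evaluate inner: (* 8 5) = 40
Evaluate root: (* 9 40) = 360
Result: 360


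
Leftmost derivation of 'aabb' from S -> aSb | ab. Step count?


Derivation: S => aSb => aabb
Steps: 2


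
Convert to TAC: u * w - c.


Break into single-operator statements:
t1 = u * w
t2 = t1 - c


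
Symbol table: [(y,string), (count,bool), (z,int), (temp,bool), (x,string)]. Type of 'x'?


Lookup 'x' → type string


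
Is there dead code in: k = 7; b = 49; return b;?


k is assigned but never read
Dead: 'k = 7'


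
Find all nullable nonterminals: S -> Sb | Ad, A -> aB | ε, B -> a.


A nonterminal is nullable iff some alternative derives ε (directly, or every symbol in it is nullable)
Nullable: {A}


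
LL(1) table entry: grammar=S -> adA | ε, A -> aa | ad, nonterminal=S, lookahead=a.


For [S, a]: 'a' ∈ FIRST(adA)
Entry: S -> adA


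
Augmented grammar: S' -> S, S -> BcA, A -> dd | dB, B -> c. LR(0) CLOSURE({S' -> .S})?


Start: S' -> .S
For each item with dot before a nonterminal B, add B -> .γ for every B-production
Closure: [S' -> .S, S -> .BcA, B -> .c]


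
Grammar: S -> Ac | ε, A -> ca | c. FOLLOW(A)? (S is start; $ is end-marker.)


$ ∈ FOLLOW(S). For each A -> αBβ: add FIRST(β)\{ε} to FOLLOW(B); if β nullable, add FOLLOW(A).
FOLLOW(A) = {c}


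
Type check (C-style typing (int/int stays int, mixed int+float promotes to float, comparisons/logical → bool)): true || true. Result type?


Operand types: bool || bool
Rule: logical operators take bool operands and yield bool
Result type: bool


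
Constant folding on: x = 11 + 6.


11 + 6 = 17 at compile time
Optimized: x = 17


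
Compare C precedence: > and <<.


'<<' is shift (level 8); '>' is relational (level 7)
Higher level binds tighter
'<<' has higher precedence than '>'


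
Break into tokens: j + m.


Scan left to right, longest-match per lexeme
Tokens: ID(j), OP(+), ID(m)


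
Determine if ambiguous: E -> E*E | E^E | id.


'id*id^id' has two parse trees (no precedence encoded between * and ^)
Ambiguous


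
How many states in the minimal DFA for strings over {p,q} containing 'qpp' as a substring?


KMP-style automaton: 3 progress states + 1 absorbing accept = 4
Minimal DFA: 4 states


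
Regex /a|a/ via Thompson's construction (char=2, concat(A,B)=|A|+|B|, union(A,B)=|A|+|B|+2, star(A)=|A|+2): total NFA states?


Syntax tree has 2 char leaf(s), 1 union(s), 0 star(s)
chars contribute 2×2 = 4; each union adds +2; each star adds +2
Total: 4 + 2 + 0 = 6 states


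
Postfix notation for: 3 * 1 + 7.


Left to right (same or higher precedence on left)
Postfix: 3 1 * 7 +


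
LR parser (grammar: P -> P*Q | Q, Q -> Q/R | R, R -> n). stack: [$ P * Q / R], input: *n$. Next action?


handle 'Q/R' on top
Action: reduce (Q -> Q/R)


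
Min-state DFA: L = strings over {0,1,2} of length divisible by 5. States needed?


Track length mod 5: states 0..4, accept at 0
Minimal DFA: 5 states


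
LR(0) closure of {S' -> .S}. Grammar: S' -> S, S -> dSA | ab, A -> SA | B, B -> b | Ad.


Start: S' -> .S
For each item with dot before a nonterminal B, add B -> .γ for every B-production
Closure: [S' -> .S, S -> .dSA, S -> .ab]


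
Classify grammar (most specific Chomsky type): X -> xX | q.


Right-linear: every RHS is a terminal or a terminal followed by one nonterminal
Classification: Type 3 (Regular)


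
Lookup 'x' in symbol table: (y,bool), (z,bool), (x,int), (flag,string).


Lookup 'x' → type int


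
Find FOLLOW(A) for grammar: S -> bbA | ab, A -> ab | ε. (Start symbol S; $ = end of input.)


$ ∈ FOLLOW(S). For each A -> αBβ: add FIRST(β)\{ε} to FOLLOW(B); if β nullable, add FOLLOW(A).
FOLLOW(A) = {$}


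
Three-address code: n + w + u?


Break into single-operator statements:
t1 = n + w
t2 = t1 + u


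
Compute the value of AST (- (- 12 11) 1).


Evaluate inner: (- 12 11) = 1
Evaluate root: (- 1 1) = 0
Result: 0


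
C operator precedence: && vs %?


'%' is multiplicative (level 10); '&&' is logical AND (level 2)
Higher level binds tighter
'%' has higher precedence than '&&'


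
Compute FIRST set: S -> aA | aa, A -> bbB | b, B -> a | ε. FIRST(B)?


Per alternative of B: FIRST(a) = {a}; FIRST(ε) = {ε}
FIRST(B) = {a, ε}


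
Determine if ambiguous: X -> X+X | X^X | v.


'v+v^v' has two parse trees (no precedence encoded between + and ^)
Ambiguous


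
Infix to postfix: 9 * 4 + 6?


Left to right (same or higher precedence on left)
Postfix: 9 4 * 6 +


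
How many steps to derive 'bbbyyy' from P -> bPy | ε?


Derivation: P => bPy => bbPyy => bbbPyyy => bbbyyy
Steps: 4


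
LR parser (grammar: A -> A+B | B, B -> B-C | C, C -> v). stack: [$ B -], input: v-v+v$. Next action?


no handle; shift 'v'
Action: shift


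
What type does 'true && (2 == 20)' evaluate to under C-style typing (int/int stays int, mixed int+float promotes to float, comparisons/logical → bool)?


Operand types: bool && bool
Rule: logical operators take bool operands and yield bool
Result type: bool


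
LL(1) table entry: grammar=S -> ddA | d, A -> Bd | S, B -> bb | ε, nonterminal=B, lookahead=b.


For [B, b]: 'b' ∈ FIRST(bb)
Entry: B -> bb


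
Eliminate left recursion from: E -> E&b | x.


Left-recursive alternatives: E&b; non-recursive: x
Introduce E': E -> xE', E' -> &bE' | ε


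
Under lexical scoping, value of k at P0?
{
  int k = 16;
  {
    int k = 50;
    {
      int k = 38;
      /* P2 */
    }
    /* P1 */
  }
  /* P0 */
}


k declared in the same block as P0
k = 16


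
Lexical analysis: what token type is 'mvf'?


Pattern: letter/underscore followed by alphanumerics, not a keyword
Type: IDENTIFIER


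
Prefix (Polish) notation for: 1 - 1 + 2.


left-to-right (same/higher precedence on left): tree is (+ (- 1 1) 2)
Prefix: + - 1 1 2


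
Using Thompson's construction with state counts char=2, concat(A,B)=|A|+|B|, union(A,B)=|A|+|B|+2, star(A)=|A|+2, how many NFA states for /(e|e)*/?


Syntax tree has 2 char leaf(s), 1 union(s), 1 star(s)
chars contribute 2×2 = 4; each union adds +2; each star adds +2
Total: 4 + 2 + 2 = 8 states


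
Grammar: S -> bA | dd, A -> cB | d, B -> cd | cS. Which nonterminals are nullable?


A nonterminal is nullable iff some alternative derives ε (directly, or every symbol in it is nullable)
Nullable: {}


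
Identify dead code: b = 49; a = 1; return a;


b is assigned but never read
Dead: 'b = 49'


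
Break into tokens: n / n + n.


Scan left to right, longest-match per lexeme
Tokens: ID(n), OP(/), ID(n), OP(+), ID(n)


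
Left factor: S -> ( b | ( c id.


Common prefix: '('
Factored: S -> ( S', S' -> b | c id


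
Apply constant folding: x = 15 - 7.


15 - 7 = 8 at compile time
Optimized: x = 8


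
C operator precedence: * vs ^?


'*' is multiplicative (level 10); '^' is bitwise XOR (level 4)
Higher level binds tighter
'*' has higher precedence than '^'


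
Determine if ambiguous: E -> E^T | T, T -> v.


precedence layered via separate nonterminal T: deterministic
Unambiguous


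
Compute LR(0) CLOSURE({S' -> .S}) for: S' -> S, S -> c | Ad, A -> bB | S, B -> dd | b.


Start: S' -> .S
For each item with dot before a nonterminal B, add B -> .γ for every B-production
Closure: [S' -> .S, S -> .c, S -> .Ad, A -> .bB, A -> .S]


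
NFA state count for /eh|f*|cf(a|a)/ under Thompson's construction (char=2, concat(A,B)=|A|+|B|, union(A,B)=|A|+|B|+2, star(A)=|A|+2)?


Syntax tree has 7 char leaf(s), 3 union(s), 1 star(s)
chars contribute 7×2 = 14; each union adds +2; each star adds +2
Total: 14 + 6 + 2 = 22 states


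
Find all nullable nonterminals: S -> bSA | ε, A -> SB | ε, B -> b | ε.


A nonterminal is nullable iff some alternative derives ε (directly, or every symbol in it is nullable)
Nullable: {A, B, S}


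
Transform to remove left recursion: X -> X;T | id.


Left-recursive alternatives: X;T; non-recursive: id
Introduce X': X -> idX', X' -> ;TX' | ε


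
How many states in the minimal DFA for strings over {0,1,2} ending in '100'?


Track the longest suffix of input matching a prefix of '100': 4 classes (prefixes of length 0..3)
Minimal DFA: 4 states


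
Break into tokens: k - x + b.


Scan left to right, longest-match per lexeme
Tokens: ID(k), OP(-), ID(x), OP(+), ID(b)


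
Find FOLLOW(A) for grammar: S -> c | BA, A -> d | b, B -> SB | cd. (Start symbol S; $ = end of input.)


$ ∈ FOLLOW(S). For each A -> αBβ: add FIRST(β)\{ε} to FOLLOW(B); if β nullable, add FOLLOW(A).
FOLLOW(A) = {$, c}


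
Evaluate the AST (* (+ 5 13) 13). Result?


Evaluate inner: (+ 5 13) = 18
Evaluate root: (* 18 13) = 234
Result: 234


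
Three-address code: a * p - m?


Break into single-operator statements:
t1 = a * p
t2 = t1 - m


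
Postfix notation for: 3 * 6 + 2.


Left to right (same or higher precedence on left)
Postfix: 3 6 * 2 +


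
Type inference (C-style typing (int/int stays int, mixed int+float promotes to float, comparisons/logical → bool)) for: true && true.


Operand types: bool && bool
Rule: logical operators take bool operands and yield bool
Result type: bool


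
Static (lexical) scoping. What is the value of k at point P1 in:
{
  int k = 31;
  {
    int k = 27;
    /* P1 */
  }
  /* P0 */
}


k declared in the same block as P1
k = 27


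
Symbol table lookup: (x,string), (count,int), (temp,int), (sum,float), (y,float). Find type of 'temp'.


Lookup 'temp' → type int


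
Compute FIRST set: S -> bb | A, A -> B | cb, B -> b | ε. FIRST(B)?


Per alternative of B: FIRST(b) = {b}; FIRST(ε) = {ε}
FIRST(B) = {b, ε}


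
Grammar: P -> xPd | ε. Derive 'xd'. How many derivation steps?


Derivation: P => xPd => xd
Steps: 2


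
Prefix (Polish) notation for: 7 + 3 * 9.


'*' binds tighter: tree is (+ 7 (* 3 9))
Prefix: + 7 * 3 9


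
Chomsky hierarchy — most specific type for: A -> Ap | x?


Left-linear: every RHS is a terminal or one nonterminal followed by a terminal
Classification: Type 3 (Regular)
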